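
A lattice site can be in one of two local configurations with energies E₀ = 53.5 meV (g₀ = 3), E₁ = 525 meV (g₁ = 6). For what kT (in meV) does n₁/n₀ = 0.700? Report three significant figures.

n₁/n₀ = (g₁/g₀) exp[−(E₁−E₀)/kT] = 0.700.
⇒ (E₁−E₀)/kT = ln((6/3)/0.700) = ln(2.8571) = 1.0498.
kT = 471.5 meV / 1.0498 = 449 meV.

449 meV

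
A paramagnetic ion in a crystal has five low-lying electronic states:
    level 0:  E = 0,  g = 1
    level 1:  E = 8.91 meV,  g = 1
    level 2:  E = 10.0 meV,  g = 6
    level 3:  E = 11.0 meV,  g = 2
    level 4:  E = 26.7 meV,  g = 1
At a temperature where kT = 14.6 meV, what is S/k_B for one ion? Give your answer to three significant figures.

Eᵢ/kT = 0, 0.61027, 0.68493, 0.75342, 1.8288.
Z = Σ gᵢe^(−Eᵢ/kT) = 1·e^(−0) + 1·e^(−0.61027) + 6·e^(−0.68493) + 2·e^(−0.75342) + 1·e^(−1.8288) = 1.0000 + 0.54320 + 3.0248 + 0.94151 + 0.16061 = 5.6701.
⟨E⟩ = Σ EᵢPᵢ = 8.7711 meV.
S/k_B = ln Z + ⟨E⟩/kT = ln(5.6701) + 8.7711/14.6 = 1.7352 + 0.60076 = 2.34.

2.34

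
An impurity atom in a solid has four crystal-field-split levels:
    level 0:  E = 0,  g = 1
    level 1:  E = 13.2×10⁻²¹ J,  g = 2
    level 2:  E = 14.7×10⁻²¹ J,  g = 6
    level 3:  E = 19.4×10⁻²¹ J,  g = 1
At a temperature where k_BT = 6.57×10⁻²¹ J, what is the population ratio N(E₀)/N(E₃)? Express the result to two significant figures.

n₀/n₃ = (g₀/g₃) exp[−(E₀−E₃)/kT] = (1/1) × exp(−(-19.4 ×10⁻²¹ J)/(6.57 ×10⁻²¹ J)) = (1/1) × exp(2.953) = 19.

19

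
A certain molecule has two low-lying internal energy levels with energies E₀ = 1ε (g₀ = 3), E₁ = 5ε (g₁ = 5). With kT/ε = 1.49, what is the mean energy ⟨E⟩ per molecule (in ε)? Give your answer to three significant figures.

Eᵢ/kT = 0.67114, 3.3557.
Z = Σ gᵢe^(−Eᵢ/kT) = 3·e^(−0.67114) + 5·e^(−3.3557) = 1.5334 + 0.17442 = 1.7078.
⟨E⟩ = Σ Eᵢ gᵢe^(−Eᵢ/kT) / Z = (1·1.5334 + 5·0.17442) / 1.7078 = 1.41 ε.

1.41 ε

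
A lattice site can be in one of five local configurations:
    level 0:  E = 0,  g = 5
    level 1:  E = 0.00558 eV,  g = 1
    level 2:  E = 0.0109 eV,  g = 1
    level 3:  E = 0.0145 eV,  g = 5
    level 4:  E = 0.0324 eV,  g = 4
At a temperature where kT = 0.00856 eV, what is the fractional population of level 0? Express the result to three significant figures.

Eᵢ/kT = 0, 0.65187, 1.2734, 1.6939, 3.7850.
Z = Σ gᵢe^(−Eᵢ/kT) = 5·e^(−0) + 1·e^(−0.65187) + 1·e^(−1.2734) + 5·e^(−1.6939) + 4·e^(−3.7850) = 5.0000 + 0.52107 + 0.27988 + 0.91901 + 0.090835 = 6.8108.
P₀ = g₀ e^(−E₀/kT) / Z = 5.0000/6.8108 = 0.734.

0.734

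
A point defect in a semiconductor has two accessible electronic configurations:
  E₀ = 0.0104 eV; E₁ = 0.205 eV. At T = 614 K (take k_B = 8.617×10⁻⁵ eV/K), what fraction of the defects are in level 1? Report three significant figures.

k_BT = 8.617×10⁻⁵ × 614 K = 0.052908 eV.
Eᵢ/kT = 0.19657, 3.8747.
Z = Σ e^(−Eᵢ/kT) = e^(−0.19657) + e^(−3.8747) = 0.82154 + 0.020761 = 0.84230.
P₁ = e^(−E₁/kT) / Z = 0.020761/0.84230 = 0.0246.

0.0246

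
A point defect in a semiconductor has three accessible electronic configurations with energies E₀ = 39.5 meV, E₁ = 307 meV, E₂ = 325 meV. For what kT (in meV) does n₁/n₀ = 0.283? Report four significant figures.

211.9 meV

n₁/n₀ = exp[−(E₁−E₀)/kT] = 0.283.
⇒ (E₁−E₀)/kT = ln(1/0.283) = ln(3.53357) = 1.26231.
kT = 267.5 meV / 1.26231 = 211.9 meV.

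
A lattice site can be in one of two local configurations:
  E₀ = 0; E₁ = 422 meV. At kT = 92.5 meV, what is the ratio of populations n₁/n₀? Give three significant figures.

n₁/n₀ = exp[−(E₁−E₀)/kT] = exp(−(422 meV)/(92.5 meV)) = exp(-4.5622) = 0.0104.

0.0104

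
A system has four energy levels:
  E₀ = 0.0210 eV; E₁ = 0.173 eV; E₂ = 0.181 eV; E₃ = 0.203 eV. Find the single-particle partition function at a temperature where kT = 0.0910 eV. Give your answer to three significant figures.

Z = 1.19

Eᵢ/kT = 0.23077, 1.9011, 1.9890, 2.2308.
Z = Σ e^(−Eᵢ/kT) = e^(−0.23077) + e^(−1.9011) + e^(−1.9890) + e^(−2.2308) = 0.79392 + 0.14940 + 0.13683 + 0.10744 = 1.1876.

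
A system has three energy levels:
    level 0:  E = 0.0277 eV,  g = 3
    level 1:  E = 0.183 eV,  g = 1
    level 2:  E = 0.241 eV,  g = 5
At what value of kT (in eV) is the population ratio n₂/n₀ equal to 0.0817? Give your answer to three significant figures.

n₂/n₀ = (g₂/g₀) exp[−(E₂−E₀)/kT] = 0.0817.
⇒ (E₂−E₀)/kT = ln((5/3)/0.0817) = ln(20.400) = 3.0155.
kT = 0.2133 eV / 3.0155 = 0.0707 eV.

0.0707 eV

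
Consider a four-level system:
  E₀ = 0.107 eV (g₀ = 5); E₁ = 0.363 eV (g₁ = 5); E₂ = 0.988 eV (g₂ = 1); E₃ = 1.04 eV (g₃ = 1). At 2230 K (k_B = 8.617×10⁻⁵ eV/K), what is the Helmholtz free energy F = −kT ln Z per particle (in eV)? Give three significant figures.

-0.248 eV

k_BT = 8.617×10⁻⁵ × 2230 K = 0.19216 eV.
Eᵢ/kT = 0.55683, 1.8891, 5.1415, 5.4122.
Z = Σ gᵢe^(−Eᵢ/kT) = 5·e^(−0.55683) + 5·e^(−1.8891) + 1·e^(−5.1415) + 1·e^(−5.4122) = 2.8651 + 0.75604 + 0.0058489 + 0.0044618 = 3.6315.
F = −kT ln Z = −0.19216 × ln(3.6315) = −0.19216 × 1.2896 = -0.248 eV.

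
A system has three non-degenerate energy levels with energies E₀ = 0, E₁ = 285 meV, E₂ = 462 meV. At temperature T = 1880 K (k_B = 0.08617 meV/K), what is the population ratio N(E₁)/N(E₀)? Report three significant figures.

k_BT = 0.08617 × 1880 K = 162.00 meV.
n₁/n₀ = exp[−(E₁−E₀)/kT] = exp(−(285 meV)/(162.00 meV)) = exp(-1.7593) = 0.172.

0.172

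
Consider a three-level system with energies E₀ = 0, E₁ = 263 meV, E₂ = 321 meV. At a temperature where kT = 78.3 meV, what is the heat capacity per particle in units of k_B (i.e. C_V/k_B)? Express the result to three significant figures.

0.607

Eᵢ/kT = 0, 3.3589, 4.0996.
Z = Σ e^(−Eᵢ/kT) = e^(−0) + e^(−3.3589) + e^(−4.0996) = 1.0000 + 0.034773 + 0.016579 = 1.0514.
⟨E⟩ = 13.760 meV, ⟨E²⟩ = 3912.4 meV².
C_V/k_B = (⟨E²⟩ − ⟨E⟩²)/(kT)² = (3912.4 − 189.34)/6130.9 = 0.607.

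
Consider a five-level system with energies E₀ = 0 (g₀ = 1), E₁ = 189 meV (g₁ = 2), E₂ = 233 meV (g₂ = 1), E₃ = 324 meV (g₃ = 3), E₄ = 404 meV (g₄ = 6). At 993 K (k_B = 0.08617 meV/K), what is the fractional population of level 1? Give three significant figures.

k_BT = 0.08617 × 993 K = 85.567 meV.
Eᵢ/kT = 0, 2.2088, 2.7230, 3.7865, 4.7214.
Z = Σ gᵢe^(−Eᵢ/kT) = 1·e^(−0) + 2·e^(−2.2088) + 1·e^(−2.7230) + 3·e^(−3.7865) + 6·e^(−4.7214) = 1.0000 + 0.21966 + 0.065677 + 0.068024 + 0.053416 = 1.4068.
P₁ = g₁ e^(−E₁/kT) / Z = 0.21966/1.4068 = 0.156.

0.156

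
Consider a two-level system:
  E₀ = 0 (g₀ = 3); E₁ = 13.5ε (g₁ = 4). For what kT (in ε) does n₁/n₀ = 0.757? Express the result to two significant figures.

n₁/n₀ = (g₁/g₀) exp[−(E₁−E₀)/kT] = 0.757.
⇒ (E₁−E₀)/kT = ln((4/3)/0.757) = ln(1.761) = 0.5659.
kT = 13.5ε / 0.5659 = 24 ε.

24 ε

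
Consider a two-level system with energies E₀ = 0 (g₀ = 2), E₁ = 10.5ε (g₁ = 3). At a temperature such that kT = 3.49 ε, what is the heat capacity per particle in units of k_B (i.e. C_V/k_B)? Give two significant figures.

Eᵢ/kT = 0, 3.009.
Z = Σ gᵢe^(−Eᵢ/kT) = 2·e^(−0) + 3·e^(−3.009) = 2.000 + 0.1480 = 2.148.
⟨E⟩ = 0.7235 ε, ⟨E²⟩ = 7.596 ε².
C_V/k_B = (⟨E²⟩ − ⟨E⟩²)/(kT)² = (7.596 − 0.5235)/12.18 = 0.58.

0.58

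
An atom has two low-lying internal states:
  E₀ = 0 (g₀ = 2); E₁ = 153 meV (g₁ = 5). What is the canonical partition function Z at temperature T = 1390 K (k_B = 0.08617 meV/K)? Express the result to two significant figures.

Z = 3.4

k_BT = 0.08617 × 1390 K = 119.8 meV.
Eᵢ/kT = 0, 1.277.
Z = Σ gᵢe^(−Eᵢ/kT) = 2·e^(−0) + 5·e^(−1.277) = 2.000 + 1.394 = 3.394.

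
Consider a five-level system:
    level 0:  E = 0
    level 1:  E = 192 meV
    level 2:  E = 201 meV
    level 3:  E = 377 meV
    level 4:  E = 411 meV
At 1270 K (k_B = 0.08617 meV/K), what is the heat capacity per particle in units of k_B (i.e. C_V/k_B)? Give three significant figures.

k_BT = 0.08617 × 1270 K = 109.44 meV.
Eᵢ/kT = 0, 1.7544, 1.8366, 3.4448, 3.7555.
Z = Σ e^(−Eᵢ/kT) = e^(−0) + e^(−1.7544) + e^(−1.8366) + e^(−3.4448) + e^(−3.7555) = 1.0000 + 0.17301 + 0.15936 + 0.031911 + 0.023389 = 1.3877.
⟨E⟩ = 62.616 meV, ⟨E²⟩ = 15351 meV².
C_V/k_B = (⟨E²⟩ − ⟨E⟩²)/(kT)² = (15351 − 3920.8)/11977 = 0.954.

0.954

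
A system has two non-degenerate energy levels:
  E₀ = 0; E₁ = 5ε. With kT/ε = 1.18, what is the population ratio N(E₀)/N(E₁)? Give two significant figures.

69

n₀/n₁ = exp[−(E₀−E₁)/kT] = exp(−(-5ε)/(1.18ε)) = exp(4.237) = 69.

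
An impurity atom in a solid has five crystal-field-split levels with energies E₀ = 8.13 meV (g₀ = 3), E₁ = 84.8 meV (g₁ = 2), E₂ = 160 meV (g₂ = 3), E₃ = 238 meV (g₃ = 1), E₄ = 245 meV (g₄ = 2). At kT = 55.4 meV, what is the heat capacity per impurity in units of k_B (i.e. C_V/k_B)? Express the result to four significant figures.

Eᵢ/kT = 0.146751, 1.53069, 2.88809, 4.29603, 4.42238.
Z = Σ gᵢe^(−Eᵢ/kT) = 3·e^(−0.146751) + 2·e^(−1.53069) + 3·e^(−2.88809) + 1·e^(−4.29603) + 2·e^(−4.42238) = 2.59053 + 0.432773 + 0.167047 + 0.0136225 + 0.0240112 = 3.22798.
⟨E⟩ = 29.0004 meV, ⟨E²⟩ = 3027.47 meV².
C_V/k_B = (⟨E²⟩ − ⟨E⟩²)/(kT)² = (3027.47 − 841.023)/3069.16 = 0.7124.

0.7124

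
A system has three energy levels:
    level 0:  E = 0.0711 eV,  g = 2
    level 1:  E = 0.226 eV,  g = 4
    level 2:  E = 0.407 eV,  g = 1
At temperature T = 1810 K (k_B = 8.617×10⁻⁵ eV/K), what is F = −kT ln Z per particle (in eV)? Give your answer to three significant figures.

-0.129 eV

k_BT = 8.617×10⁻⁵ × 1810 K = 0.15597 eV.
Eᵢ/kT = 0.45586, 1.4490, 2.6095.
Z = Σ gᵢe^(−Eᵢ/kT) = 2·e^(−0.45586) + 4·e^(−1.4490) + 1·e^(−2.6095) = 1.2678 + 0.93922 + 0.073571 = 2.2806.
F = −kT ln Z = −0.15597 × ln(2.2806) = −0.15597 × 0.82444 = -0.129 eV.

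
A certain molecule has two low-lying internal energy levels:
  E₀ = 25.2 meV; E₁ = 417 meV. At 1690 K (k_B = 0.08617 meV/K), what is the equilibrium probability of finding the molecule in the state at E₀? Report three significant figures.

0.936

k_BT = 0.08617 × 1690 K = 145.63 meV.
Eᵢ/kT = 0.17304, 2.8634.
Z = Σ e^(−Eᵢ/kT) = e^(−0.17304) + e^(−2.8634) = 0.84110 + 0.057074 = 0.89817.
P₀ = e^(−E₀/kT) / Z = 0.84110/0.89817 = 0.936.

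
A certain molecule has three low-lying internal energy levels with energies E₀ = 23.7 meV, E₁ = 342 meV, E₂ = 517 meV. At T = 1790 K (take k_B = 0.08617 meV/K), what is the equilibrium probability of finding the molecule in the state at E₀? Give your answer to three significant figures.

k_BT = 0.08617 × 1790 K = 154.24 meV.
Eᵢ/kT = 0.15366, 2.2173, 3.3519.
Z = Σ e^(−Eᵢ/kT) = e^(−0.15366) + e^(−2.2173) + e^(−3.3519) = 0.85756 + 0.10890 + 0.035018 = 1.0015.
P₀ = e^(−E₀/kT) / Z = 0.85756/1.0015 = 0.856.

0.856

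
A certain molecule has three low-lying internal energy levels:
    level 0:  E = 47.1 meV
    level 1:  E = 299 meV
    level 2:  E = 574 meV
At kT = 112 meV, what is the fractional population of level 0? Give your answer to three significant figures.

0.897

Eᵢ/kT = 0.42054, 2.6696, 5.1250.
Z = Σ e^(−Eᵢ/kT) = e^(−0.42054) + e^(−2.6696) + e^(−5.1250) = 0.65669 + 0.069280 + 0.0059462 = 0.73192.
P₀ = e^(−E₀/kT) / Z = 0.65669/0.73192 = 0.897.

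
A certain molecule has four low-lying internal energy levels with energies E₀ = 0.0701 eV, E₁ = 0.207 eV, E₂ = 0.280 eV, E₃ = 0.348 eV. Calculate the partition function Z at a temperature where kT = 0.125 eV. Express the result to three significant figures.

Eᵢ/kT = 0.56080, 1.6560, 2.2400, 2.7840.
Z = Σ e^(−Eᵢ/kT) = e^(−0.56080) + e^(−1.6560) + e^(−2.2400) + e^(−2.7840) = 0.57075 + 0.19090 + 0.10646 + 0.061791 = 0.92990.

Z = 0.930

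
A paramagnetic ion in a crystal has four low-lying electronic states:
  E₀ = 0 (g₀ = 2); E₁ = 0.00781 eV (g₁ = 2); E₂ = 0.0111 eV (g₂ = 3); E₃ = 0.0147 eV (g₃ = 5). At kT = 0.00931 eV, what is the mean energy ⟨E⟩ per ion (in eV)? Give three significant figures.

0.00666 eV

Eᵢ/kT = 0, 0.83888, 1.1923, 1.5789.
Z = Σ gᵢe^(−Eᵢ/kT) = 2·e^(−0) + 2·e^(−0.83888) + 3·e^(−1.1923) + 5·e^(−1.5789) = 2.0000 + 0.86439 + 0.91057 + 1.0310 = 4.8060.
⟨E⟩ = Σ Eᵢ gᵢe^(−Eᵢ/kT) / Z = (0·2.0000 + 0.00781·0.86439 + 0.0111·0.91057 + 0.0147·1.0310) / 4.8060 = 0.00666 eV.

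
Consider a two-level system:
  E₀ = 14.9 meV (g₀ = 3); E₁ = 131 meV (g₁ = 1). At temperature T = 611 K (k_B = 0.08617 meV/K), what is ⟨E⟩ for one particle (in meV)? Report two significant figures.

19 meV

k_BT = 0.08617 × 611 K = 52.65 meV.
Eᵢ/kT = 0.2830, 2.488.
Z = Σ gᵢe^(−Eᵢ/kT) = 3·e^(−0.2830) + 1·e^(−2.488) = 2.261 + 0.08308 = 2.344.
⟨E⟩ = Σ Eᵢ gᵢe^(−Eᵢ/kT) / Z = (14.9·2.261 + 131·0.08308) / 2.344 = 19 meV.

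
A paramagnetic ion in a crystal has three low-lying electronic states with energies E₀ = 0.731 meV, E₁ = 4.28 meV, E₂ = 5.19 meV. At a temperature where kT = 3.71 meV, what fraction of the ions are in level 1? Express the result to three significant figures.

0.228

Eᵢ/kT = 0.19704, 1.1536, 1.3989.
Z = Σ e^(−Eᵢ/kT) = e^(−0.19704) + e^(−1.1536) + e^(−1.3989) = 0.82116 + 0.31550 + 0.24687 = 1.3835.
P₁ = e^(−E₁/kT) / Z = 0.31550/1.3835 = 0.228.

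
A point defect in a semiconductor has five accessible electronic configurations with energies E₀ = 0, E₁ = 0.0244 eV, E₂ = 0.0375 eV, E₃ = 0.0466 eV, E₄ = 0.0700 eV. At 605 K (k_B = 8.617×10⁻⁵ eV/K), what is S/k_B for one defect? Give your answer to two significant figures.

k_BT = 8.617×10⁻⁵ × 605 K = 0.05213 eV.
Eᵢ/kT = 0, 0.4681, 0.7194, 0.8939, 1.343.
Z = Σ e^(−Eᵢ/kT) = e^(−0) + e^(−0.4681) + e^(−0.7194) + e^(−0.8939) + e^(−1.343) = 1.000 + 0.6262 + 0.4870 + 0.4091 + 0.2611 = 2.783.
⟨E⟩ = Σ EᵢPᵢ = 0.02547 eV.
S/k_B = ln Z + ⟨E⟩/kT = ln(2.783) + 0.02547/0.05213 = 1.024 + 0.4886 = 1.5.

1.5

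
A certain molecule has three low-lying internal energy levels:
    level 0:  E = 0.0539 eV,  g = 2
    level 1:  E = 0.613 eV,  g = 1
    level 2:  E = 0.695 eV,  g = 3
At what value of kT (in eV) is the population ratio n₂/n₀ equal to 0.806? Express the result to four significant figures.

n₂/n₀ = (g₂/g₀) exp[−(E₂−E₀)/kT] = 0.806.
⇒ (E₂−E₀)/kT = ln((3/2)/0.806) = ln(1.86104) = 0.621135.
kT = 0.6411 eV / 0.621135 = 1.032 eV.

1.032 eV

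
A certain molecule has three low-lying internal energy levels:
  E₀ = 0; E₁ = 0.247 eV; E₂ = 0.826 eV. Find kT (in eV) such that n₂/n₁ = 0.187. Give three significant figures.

n₂/n₁ = exp[−(E₂−E₁)/kT] = 0.187.
⇒ (E₂−E₁)/kT = ln(1/0.187) = ln(5.3476) = 1.6766.
kT = 0.579 eV / 1.6766 = 0.345 eV.

0.345 eV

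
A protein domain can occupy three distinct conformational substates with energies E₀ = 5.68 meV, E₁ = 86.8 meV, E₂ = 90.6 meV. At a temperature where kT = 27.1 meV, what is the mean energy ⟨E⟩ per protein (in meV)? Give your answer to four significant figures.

12.78 meV

Eᵢ/kT = 0.209594, 3.20295, 3.34317.
Z = Σ e^(−Eᵢ/kT) = e^(−0.209594) + e^(−3.20295) + e^(−3.34317) = 0.810913 + 0.0406421 + 0.0353248 = 0.886880.
⟨E⟩ = Σ Eᵢ e^(−Eᵢ/kT) / Z = (5.68·0.810913 + 86.8·0.0406421 + 90.6·0.0353248) / 0.886880 = 12.78 meV.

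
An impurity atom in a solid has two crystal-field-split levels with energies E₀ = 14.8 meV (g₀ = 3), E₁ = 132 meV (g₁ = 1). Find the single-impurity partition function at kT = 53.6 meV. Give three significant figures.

Eᵢ/kT = 0.27612, 2.4627.
Z = Σ gᵢe^(−Eᵢ/kT) = 3·e^(−0.27612) + 1·e^(−2.4627) = 2.2762 + 0.085205 = 2.3614.

Z = 2.36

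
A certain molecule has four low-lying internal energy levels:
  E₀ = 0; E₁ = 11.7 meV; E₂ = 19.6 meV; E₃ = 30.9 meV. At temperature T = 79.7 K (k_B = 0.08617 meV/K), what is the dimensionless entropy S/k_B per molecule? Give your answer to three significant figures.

0.643

k_BT = 0.08617 × 79.7 K = 6.8677 meV.
Eᵢ/kT = 0, 1.7036, 2.8539, 4.4993.
Z = Σ e^(−Eᵢ/kT) = e^(−0) + e^(−1.7036) + e^(−2.8539) + e^(−4.4993) = 1.0000 + 0.18203 + 0.057619 + 0.011117 = 1.2508.
⟨E⟩ = Σ EᵢPᵢ = 2.8802 meV.
S/k_B = ln Z + ⟨E⟩/kT = ln(1.2508) + 2.8802/6.8677 = 0.22378 + 0.41938 = 0.643.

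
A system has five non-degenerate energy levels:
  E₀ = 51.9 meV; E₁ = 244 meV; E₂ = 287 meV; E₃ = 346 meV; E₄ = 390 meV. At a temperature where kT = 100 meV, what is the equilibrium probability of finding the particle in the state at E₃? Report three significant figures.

Eᵢ/kT = 0.51900, 2.4400, 2.8700, 3.4600, 3.9000.
Z = Σ e^(−Eᵢ/kT) = e^(−0.51900) + e^(−2.4400) + e^(−2.8700) + e^(−3.4600) + e^(−3.9000) = 0.59512 + 0.087161 + 0.056699 + 0.031430 + 0.020242 = 0.79065.
P₃ = e^(−E₃/kT) / Z = 0.031430/0.79065 = 0.0398.

0.0398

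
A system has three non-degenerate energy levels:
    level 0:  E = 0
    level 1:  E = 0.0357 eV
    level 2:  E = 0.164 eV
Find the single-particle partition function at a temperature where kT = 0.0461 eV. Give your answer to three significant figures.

Eᵢ/kT = 0, 0.77440, 3.5575.
Z = Σ e^(−Eᵢ/kT) = e^(−0) + e^(−0.77440) + e^(−3.5575) = 1.0000 + 0.46098 + 0.028510 = 1.4895.

Z = 1.49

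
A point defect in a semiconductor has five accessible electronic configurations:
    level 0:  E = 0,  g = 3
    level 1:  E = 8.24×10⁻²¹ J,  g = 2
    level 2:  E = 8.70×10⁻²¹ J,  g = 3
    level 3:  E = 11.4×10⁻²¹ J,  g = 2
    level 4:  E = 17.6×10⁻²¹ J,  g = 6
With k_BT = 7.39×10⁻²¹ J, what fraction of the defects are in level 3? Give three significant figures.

Eᵢ/kT = 0, 1.1150, 1.1773, 1.5426, 2.3816.
Z = Σ gᵢe^(−Eᵢ/kT) = 3·e^(−0) + 2·e^(−1.1150) + 3·e^(−1.1773) + 2·e^(−1.5426) + 6·e^(−2.3816) = 3.0000 + 0.65583 + 0.92433 + 0.42765 + 0.55442 = 5.5622.
P₃ = g₃ e^(−E₃/kT) / Z = 0.42765/5.5622 = 0.0769.

0.0769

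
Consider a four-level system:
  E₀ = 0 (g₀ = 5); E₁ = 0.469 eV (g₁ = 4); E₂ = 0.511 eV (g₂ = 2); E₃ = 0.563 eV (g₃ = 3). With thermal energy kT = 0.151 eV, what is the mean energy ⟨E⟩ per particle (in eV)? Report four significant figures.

Eᵢ/kT = 0, 3.10596, 3.38411, 3.72848.
Z = Σ gᵢe^(−Eᵢ/kT) = 5·e^(−0) + 4·e^(−3.10596) + 2·e^(−3.38411) + 3·e^(−3.72848) = 5.00000 + 0.179126 + 0.0678156 + 0.0720880 = 5.31903.
⟨E⟩ = Σ Eᵢ gᵢe^(−Eᵢ/kT) / Z = (0·5.00000 + 0.469·0.179126 + 0.511·0.0678156 + 0.563·0.0720880) / 5.31903 = 0.02994 eV.

0.02994 eV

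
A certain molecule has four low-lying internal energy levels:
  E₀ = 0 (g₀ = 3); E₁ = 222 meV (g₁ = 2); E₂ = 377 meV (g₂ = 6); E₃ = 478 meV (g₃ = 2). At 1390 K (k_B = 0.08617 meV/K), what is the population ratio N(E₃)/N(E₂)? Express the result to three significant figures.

k_BT = 0.08617 × 1390 K = 119.78 meV.
n₃/n₂ = (g₃/g₂) exp[−(E₃−E₂)/kT] = (2/6) × exp(−(101 meV)/(119.78 meV)) = (2/6) × exp(-0.84321) = 0.143.

0.143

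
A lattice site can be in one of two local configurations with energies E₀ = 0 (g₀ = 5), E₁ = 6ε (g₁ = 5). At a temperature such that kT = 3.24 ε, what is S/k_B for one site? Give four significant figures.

2.006

Eᵢ/kT = 0, 1.85185.
Z = Σ gᵢe^(−Eᵢ/kT) = 5·e^(−0) + 5·e^(−1.85185) = 5.00000 + 0.784733 = 5.78473.
⟨E⟩ = Σ EᵢPᵢ = 0.813936 ε.
S/k_B = ln Z + ⟨E⟩/kT = ln(5.78473) + 0.813936/3.24 = 1.75522 + 0.251215 = 2.006.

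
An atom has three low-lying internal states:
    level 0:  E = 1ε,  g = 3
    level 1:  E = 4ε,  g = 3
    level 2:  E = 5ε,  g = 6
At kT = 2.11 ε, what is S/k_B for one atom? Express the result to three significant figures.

2.12

Eᵢ/kT = 0.47393, 1.8957, 2.3697.
Z = Σ gᵢe^(−Eᵢ/kT) = 3·e^(−0.47393) + 3·e^(−1.8957) + 6·e^(−2.3697) = 1.8677 + 0.45064 + 0.56105 = 2.8794.
⟨E⟩ = Σ EᵢPᵢ = 2.2489 ε.
S/k_B = ln Z + ⟨E⟩/kT = ln(2.8794) + 2.2489/2.11 = 1.0576 + 1.0658 = 2.12.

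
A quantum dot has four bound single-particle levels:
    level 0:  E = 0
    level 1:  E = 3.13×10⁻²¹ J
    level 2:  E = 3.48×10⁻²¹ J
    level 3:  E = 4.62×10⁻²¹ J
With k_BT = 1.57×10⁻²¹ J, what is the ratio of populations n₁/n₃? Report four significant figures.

n₁/n₃ = exp[−(E₁−E₃)/kT] = exp(−(-1.49 ×10⁻²¹ J)/(1.57 ×10⁻²¹ J)) = exp(0.949045) = 2.583.

2.583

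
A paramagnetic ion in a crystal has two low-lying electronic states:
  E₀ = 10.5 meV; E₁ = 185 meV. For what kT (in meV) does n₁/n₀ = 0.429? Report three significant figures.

n₁/n₀ = exp[−(E₁−E₀)/kT] = 0.429.
⇒ (E₁−E₀)/kT = ln(1/0.429) = ln(2.3310) = 0.84630.
kT = 174.5 meV / 0.84630 = 206 meV.

206 meV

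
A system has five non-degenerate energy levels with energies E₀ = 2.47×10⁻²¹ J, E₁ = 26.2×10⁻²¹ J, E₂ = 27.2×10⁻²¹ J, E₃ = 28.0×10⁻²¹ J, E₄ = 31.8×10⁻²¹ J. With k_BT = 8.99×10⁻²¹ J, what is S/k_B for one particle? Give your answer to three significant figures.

Eᵢ/kT = 0.27475, 2.9143, 3.0256, 3.1146, 3.5373.
Z = Σ e^(−Eᵢ/kT) = e^(−0.27475) + e^(−2.9143) + e^(−3.0256) + e^(−3.1146) + e^(−3.5373) = 0.75976 + 0.054242 + 0.048529 + 0.044396 + 0.029092 = 0.93602.
⟨E⟩ = Σ EᵢPᵢ = 7.2498 ×10⁻²¹ J.
S/k_B = ln Z + ⟨E⟩/kT = ln(0.93602) + 7.2498/8.99 = -0.066118 + 0.80643 = 0.740.

0.740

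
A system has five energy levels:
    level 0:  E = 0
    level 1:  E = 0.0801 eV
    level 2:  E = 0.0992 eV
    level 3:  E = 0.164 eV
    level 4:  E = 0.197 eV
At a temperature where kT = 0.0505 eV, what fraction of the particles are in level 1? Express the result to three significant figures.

Eᵢ/kT = 0, 1.5861, 1.9644, 3.2475, 3.9010.
Z = Σ e^(−Eᵢ/kT) = e^(−0) + e^(−1.5861) + e^(−1.9644) + e^(−3.2475) + e^(−3.9010) = 1.0000 + 0.20472 + 0.14024 + 0.038871 + 0.020222 = 1.4041.
P₁ = e^(−E₁/kT) / Z = 0.20472/1.4041 = 0.146.

0.146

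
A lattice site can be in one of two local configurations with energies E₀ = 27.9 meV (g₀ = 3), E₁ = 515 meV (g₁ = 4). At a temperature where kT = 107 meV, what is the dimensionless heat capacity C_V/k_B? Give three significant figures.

Eᵢ/kT = 0.26075, 4.8131.
Z = Σ gᵢe^(−Eᵢ/kT) = 3·e^(−0.26075) + 4·e^(−4.8131) = 2.3114 + 0.032491 = 2.3439.
⟨E⟩ = 34.652 meV, ⟨E²⟩ = 4444.1 meV².
C_V/k_B = (⟨E²⟩ − ⟨E⟩²)/(kT)² = (4444.1 − 1200.8)/11449 = 0.283.

0.283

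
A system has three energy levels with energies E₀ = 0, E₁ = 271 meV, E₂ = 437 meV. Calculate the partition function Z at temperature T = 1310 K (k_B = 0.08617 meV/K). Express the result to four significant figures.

Z = 1.111

k_BT = 0.08617 × 1310 K = 112.883 meV.
Eᵢ/kT = 0, 2.40072, 3.87126.
Z = Σ e^(−Eᵢ/kT) = e^(−0) + e^(−2.40072) + e^(−3.87126) = 1.00000 + 0.0906527 + 0.0208321 = 1.11148.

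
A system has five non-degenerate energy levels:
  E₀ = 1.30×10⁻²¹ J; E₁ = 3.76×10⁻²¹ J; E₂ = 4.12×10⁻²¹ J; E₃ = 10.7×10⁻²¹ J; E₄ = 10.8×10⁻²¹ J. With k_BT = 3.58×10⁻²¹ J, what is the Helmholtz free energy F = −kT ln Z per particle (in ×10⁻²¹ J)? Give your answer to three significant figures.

-1.36 ×10⁻²¹ J

Eᵢ/kT = 0.36313, 1.0503, 1.1508, 2.9888, 3.0168.
Z = Σ e^(−Eᵢ/kT) = e^(−0.36313) + e^(−1.0503) + e^(−1.1508) + e^(−2.9888) + e^(−3.0168) = 0.69550 + 0.34983 + 0.31638 + 0.050348 + 0.048958 = 1.4610.
F = −kT ln Z = −3.58 × ln(1.4610) = −3.58 × 0.37912 = -1.36 ×10⁻²¹ J.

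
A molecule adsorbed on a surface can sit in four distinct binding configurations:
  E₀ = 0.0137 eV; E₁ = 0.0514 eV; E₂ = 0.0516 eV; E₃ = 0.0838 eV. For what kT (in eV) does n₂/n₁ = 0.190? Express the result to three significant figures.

n₂/n₁ = exp[−(E₂−E₁)/kT] = 0.190.
⇒ (E₂−E₁)/kT = ln(1/0.190) = ln(5.2632) = 1.6607.
kT = 0.0002 eV / 1.6607 = 0.000120 eV.

0.000120 eV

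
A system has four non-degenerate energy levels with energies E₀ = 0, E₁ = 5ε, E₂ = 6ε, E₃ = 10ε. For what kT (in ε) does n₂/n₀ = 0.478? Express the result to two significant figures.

8.1 ε

n₂/n₀ = exp[−(E₂−E₀)/kT] = 0.478.
⇒ (E₂−E₀)/kT = ln(1/0.478) = ln(2.092) = 0.7381.
kT = 6ε / 0.7381 = 8.1 ε.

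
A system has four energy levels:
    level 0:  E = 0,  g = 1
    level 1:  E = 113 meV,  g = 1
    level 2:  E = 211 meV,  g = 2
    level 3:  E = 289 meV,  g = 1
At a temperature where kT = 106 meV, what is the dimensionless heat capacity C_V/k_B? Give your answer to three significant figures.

0.746

Eᵢ/kT = 0, 1.0660, 1.9906, 2.7264.
Z = Σ gᵢe^(−Eᵢ/kT) = 1·e^(−0) + 1·e^(−1.0660) + 2·e^(−1.9906) + 1·e^(−2.7264) = 1.0000 + 0.34438 + 0.27323 + 0.065455 = 1.6831.
⟨E⟩ = 68.613 meV, ⟨E²⟩ = 13088 meV².
C_V/k_B = (⟨E²⟩ − ⟨E⟩²)/(kT)² = (13088 − 4707.7)/11236 = 0.746.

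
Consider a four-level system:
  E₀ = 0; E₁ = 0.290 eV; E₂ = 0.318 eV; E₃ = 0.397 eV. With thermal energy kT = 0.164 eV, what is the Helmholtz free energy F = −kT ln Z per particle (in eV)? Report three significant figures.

Eᵢ/kT = 0, 1.7683, 1.9390, 2.4207.
Z = Σ e^(−Eᵢ/kT) = e^(−0) + e^(−1.7683) + e^(−1.9390) + e^(−2.4207) = 1.0000 + 0.17062 + 0.14385 + 0.088859 = 1.4033.
F = −kT ln Z = −0.164 × ln(1.4033) = −0.164 × 0.33883 = -0.0556 eV.

-0.0556 eV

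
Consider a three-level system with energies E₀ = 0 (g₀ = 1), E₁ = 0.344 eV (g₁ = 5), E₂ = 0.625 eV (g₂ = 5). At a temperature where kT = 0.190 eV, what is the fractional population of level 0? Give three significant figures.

0.499

Eᵢ/kT = 0, 1.8105, 3.2895.
Z = Σ gᵢe^(−Eᵢ/kT) = 1·e^(−0) + 5·e^(−1.8105) + 5·e^(−3.2895) = 1.0000 + 0.81786 + 0.18636 = 2.0042.
P₀ = g₀ e^(−E₀/kT) / Z = 1.0000/2.0042 = 0.499.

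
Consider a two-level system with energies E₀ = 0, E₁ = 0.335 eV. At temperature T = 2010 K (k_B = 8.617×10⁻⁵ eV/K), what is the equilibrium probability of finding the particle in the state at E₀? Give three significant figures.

k_BT = 8.617×10⁻⁵ × 2010 K = 0.17320 eV.
Eᵢ/kT = 0, 1.9342.
Z = Σ e^(−Eᵢ/kT) = e^(−0) + e^(−1.9342) = 1.0000 + 0.14454 = 1.1445.
P₀ = e^(−E₀/kT) / Z = 1.0000/1.1445 = 0.874.

0.874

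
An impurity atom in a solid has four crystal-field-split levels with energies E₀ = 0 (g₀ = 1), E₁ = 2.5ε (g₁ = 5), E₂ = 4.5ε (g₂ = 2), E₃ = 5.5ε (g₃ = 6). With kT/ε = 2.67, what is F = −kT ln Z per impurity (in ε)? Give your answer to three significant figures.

Eᵢ/kT = 0, 0.93633, 1.6854, 2.0599.
Z = Σ gᵢe^(−Eᵢ/kT) = 1·e^(−0) + 5·e^(−0.93633) + 2·e^(−1.6854) + 6·e^(−2.0599) = 1.0000 + 1.9603 + 0.37074 + 0.76480 = 4.0958.
F = −kT ln Z = −2.67 × ln(4.0958) = −2.67 × 1.4100 = -3.76 ε.

-3.76 ε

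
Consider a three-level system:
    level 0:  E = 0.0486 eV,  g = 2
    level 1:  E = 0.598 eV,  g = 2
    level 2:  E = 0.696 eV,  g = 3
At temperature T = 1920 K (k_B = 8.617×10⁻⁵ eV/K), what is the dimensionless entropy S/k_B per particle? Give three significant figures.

k_BT = 8.617×10⁻⁵ × 1920 K = 0.16545 eV.
Eᵢ/kT = 0.29374, 3.6144, 4.2067.
Z = Σ gᵢe^(−Eᵢ/kT) = 2·e^(−0.29374) + 2·e^(−3.6144) + 3·e^(−4.2067) = 1.4909 + 0.053866 + 0.044686 = 1.5895.
⟨E⟩ = Σ EᵢPᵢ = 0.085417 eV.
S/k_B = ln Z + ⟨E⟩/kT = ln(1.5895) + 0.085417/0.16545 = 0.46342 + 0.51627 = 0.980.

0.980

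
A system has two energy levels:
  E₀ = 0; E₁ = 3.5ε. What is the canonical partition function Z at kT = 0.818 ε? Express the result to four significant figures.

Z = 1.014

Eᵢ/kT = 0, 4.27873.
Z = Σ e^(−Eᵢ/kT) = e^(−0) + e^(−4.27873) = 1.00000 + 0.0138603 = 1.01386.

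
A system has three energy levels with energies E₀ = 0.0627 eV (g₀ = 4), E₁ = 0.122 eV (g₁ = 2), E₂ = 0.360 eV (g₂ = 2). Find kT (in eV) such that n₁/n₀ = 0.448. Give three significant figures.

n₁/n₀ = (g₁/g₀) exp[−(E₁−E₀)/kT] = 0.448.
⇒ (E₁−E₀)/kT = ln((2/4)/0.448) = ln(1.1161) = 0.10984.
kT = 0.0593 eV / 0.10984 = 0.540 eV.

0.540 eV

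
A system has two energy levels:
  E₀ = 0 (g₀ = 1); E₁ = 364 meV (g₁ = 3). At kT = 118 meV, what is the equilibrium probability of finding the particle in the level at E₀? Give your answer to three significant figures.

0.879

Eᵢ/kT = 0, 3.0847.
Z = Σ gᵢe^(−Eᵢ/kT) = 1·e^(−0) + 3·e^(−3.0847) = 1.0000 + 0.13723 = 1.1372.
P₀ = g₀ e^(−E₀/kT) / Z = 1.0000/1.1372 = 0.879.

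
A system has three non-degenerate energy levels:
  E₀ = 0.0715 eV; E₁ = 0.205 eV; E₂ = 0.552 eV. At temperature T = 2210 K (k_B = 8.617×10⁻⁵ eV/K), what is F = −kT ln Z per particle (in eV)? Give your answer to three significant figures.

-0.0152 eV

k_BT = 8.617×10⁻⁵ × 2210 K = 0.19044 eV.
Eᵢ/kT = 0.37545, 1.0765, 2.8986.
Z = Σ e^(−Eᵢ/kT) = e^(−0.37545) + e^(−1.0765) + e^(−2.8986) = 0.68698 + 0.34079 + 0.055100 = 1.0829.
F = −kT ln Z = −0.19044 × ln(1.0829) = −0.19044 × 0.079643 = -0.0152 eV.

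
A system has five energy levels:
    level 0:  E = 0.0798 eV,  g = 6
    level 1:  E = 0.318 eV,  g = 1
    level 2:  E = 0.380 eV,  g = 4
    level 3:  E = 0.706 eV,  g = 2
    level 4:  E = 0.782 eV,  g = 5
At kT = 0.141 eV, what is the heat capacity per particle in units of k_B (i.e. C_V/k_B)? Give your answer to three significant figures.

0.539

Eᵢ/kT = 0.56596, 2.2553, 2.6950, 5.0071, 5.5461.
Z = Σ gᵢe^(−Eᵢ/kT) = 6·e^(−0.56596) + 1·e^(−2.2553) + 4·e^(−2.6950) + 2·e^(−5.0071) + 5·e^(−5.5461) = 3.4069 + 0.10484 + 0.27017 + 0.013381 + 0.019513 = 3.8148.
⟨E⟩ = 0.11340 eV, ⟨E²⟩ = 0.023569 eV².
C_V/k_B = (⟨E²⟩ − ⟨E⟩²)/(kT)² = (0.023569 − 0.012860)/0.019881 = 0.539.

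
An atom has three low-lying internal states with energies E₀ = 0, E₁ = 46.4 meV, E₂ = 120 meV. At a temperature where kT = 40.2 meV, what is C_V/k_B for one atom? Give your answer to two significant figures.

0.50

Eᵢ/kT = 0, 1.154, 2.985.
Z = Σ e^(−Eᵢ/kT) = e^(−0) + e^(−1.154) + e^(−2.985) = 1.000 + 0.3154 + 0.05054 = 1.366.
⟨E⟩ = 15.15 meV, ⟨E²⟩ = 1030 meV².
C_V/k_B = (⟨E²⟩ − ⟨E⟩²)/(kT)² = (1030 − 229.5)/1616 = 0.50.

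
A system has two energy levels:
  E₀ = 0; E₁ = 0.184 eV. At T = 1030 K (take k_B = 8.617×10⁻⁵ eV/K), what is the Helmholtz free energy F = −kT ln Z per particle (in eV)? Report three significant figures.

k_BT = 8.617×10⁻⁵ × 1030 K = 0.088755 eV.
Eᵢ/kT = 0, 2.0731.
Z = Σ e^(−Eᵢ/kT) = e^(−0) + e^(−2.0731) = 1.0000 + 0.12580 = 1.1258.
F = −kT ln Z = −0.088755 × ln(1.1258) = −0.088755 × 0.11849 = -0.0105 eV.

-0.0105 eV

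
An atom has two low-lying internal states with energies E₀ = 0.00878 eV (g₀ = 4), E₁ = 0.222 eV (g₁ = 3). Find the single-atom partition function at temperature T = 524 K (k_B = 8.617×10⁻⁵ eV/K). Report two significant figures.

k_BT = 8.617×10⁻⁵ × 524 K = 0.04515 eV.
Eᵢ/kT = 0.1945, 4.917.
Z = Σ gᵢe^(−Eᵢ/kT) = 4·e^(−0.1945) + 3·e^(−4.917) = 3.293 + 0.02196 = 3.315.

Z = 3.3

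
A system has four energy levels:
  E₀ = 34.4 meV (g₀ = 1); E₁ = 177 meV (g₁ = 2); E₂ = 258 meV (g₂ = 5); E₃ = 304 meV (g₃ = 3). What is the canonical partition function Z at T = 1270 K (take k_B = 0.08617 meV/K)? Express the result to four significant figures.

k_BT = 0.08617 × 1270 K = 109.436 meV.
Eᵢ/kT = 0.314339, 1.61738, 2.35754, 2.77788.
Z = Σ gᵢe^(−Eᵢ/kT) = 1·e^(−0.314339) + 2·e^(−1.61738) + 5·e^(−2.35754) + 3·e^(−2.77788) = 0.730271 + 0.396836 + 0.473264 + 0.186511 = 1.78688.

Z = 1.787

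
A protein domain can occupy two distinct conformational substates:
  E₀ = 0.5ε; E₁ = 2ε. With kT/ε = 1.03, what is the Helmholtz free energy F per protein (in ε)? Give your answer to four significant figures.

0.2842 ε

Eᵢ/kT = 0.485437, 1.94175.
Z = Σ e^(−Eᵢ/kT) = e^(−0.485437) + e^(−1.94175) = 0.615428 + 0.143453 = 0.758881.
F = −kT ln Z = −1.03 × ln(0.758881) = −1.03 × -0.275910 = 0.2842 ε.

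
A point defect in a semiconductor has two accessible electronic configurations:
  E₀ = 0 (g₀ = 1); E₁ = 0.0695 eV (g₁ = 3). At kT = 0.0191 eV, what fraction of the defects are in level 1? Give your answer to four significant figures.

Eᵢ/kT = 0, 3.63874.
Z = Σ gᵢe^(−Eᵢ/kT) = 1·e^(−0) + 3·e^(−3.63874) = 1.00000 + 0.0788563 = 1.07886.
P₁ = g₁ e^(−E₁/kT) / Z = 0.0788563/1.07886 = 0.07309.

0.07309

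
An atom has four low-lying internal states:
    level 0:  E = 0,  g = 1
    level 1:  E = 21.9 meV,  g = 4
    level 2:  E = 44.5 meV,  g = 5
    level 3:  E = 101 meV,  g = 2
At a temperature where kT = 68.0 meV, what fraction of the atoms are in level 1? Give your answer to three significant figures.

0.417

Eᵢ/kT = 0, 0.32206, 0.65441, 1.4853.
Z = Σ gᵢe^(−Eᵢ/kT) = 1·e^(−0) + 4·e^(−0.32206) + 5·e^(−0.65441) + 2·e^(−1.4853) = 1.0000 + 2.8986 + 2.5987 + 0.45287 = 6.9502.
P₁ = g₁ e^(−E₁/kT) / Z = 2.8986/6.9502 = 0.417.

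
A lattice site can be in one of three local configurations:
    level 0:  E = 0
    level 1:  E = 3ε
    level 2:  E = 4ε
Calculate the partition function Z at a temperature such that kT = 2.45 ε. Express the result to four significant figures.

Eᵢ/kT = 0, 1.22449, 1.63265.
Z = Σ e^(−Eᵢ/kT) = e^(−0) + e^(−1.22449) + e^(−1.63265) = 1.00000 + 0.293908 + 0.195411 = 1.48932.

Z = 1.489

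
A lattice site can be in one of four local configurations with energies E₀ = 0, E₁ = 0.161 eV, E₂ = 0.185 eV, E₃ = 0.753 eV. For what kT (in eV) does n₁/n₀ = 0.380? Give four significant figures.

n₁/n₀ = exp[−(E₁−E₀)/kT] = 0.380.
⇒ (E₁−E₀)/kT = ln(1/0.380) = ln(2.63158) = 0.967584.
kT = 0.161 eV / 0.967584 = 0.1664 eV.

0.1664 eV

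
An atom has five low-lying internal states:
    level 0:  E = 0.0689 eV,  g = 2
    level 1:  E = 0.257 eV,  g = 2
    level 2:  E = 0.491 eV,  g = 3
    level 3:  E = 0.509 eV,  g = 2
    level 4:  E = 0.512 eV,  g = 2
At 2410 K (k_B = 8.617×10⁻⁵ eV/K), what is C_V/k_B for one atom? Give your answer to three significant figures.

0.729

k_BT = 8.617×10⁻⁵ × 2410 K = 0.20767 eV.
Eᵢ/kT = 0.33178, 1.2375, 2.3643, 2.4510, 2.4654.
Z = Σ gᵢe^(−Eᵢ/kT) = 2·e^(−0.33178) + 2·e^(−1.2375) + 3·e^(−2.3643) + 2·e^(−2.4510) + 2·e^(−2.4654) = 1.4353 + 0.58022 + 0.28205 + 0.17241 + 0.16995 = 2.6399.
⟨E⟩ = 0.21261 eV, ⟨E²⟩ = 0.076652 eV².
C_V/k_B = (⟨E²⟩ − ⟨E⟩²)/(kT)² = (0.076652 − 0.045203)/0.043127 = 0.729.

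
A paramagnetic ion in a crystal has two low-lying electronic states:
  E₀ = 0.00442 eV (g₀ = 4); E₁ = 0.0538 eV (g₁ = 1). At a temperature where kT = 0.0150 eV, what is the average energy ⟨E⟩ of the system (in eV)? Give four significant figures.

Eᵢ/kT = 0.294667, 3.58667.
Z = Σ gᵢe^(−Eᵢ/kT) = 4·e^(−0.294667) + 1·e^(−3.58667) = 2.97912 + 0.0276904 = 3.00681.
⟨E⟩ = Σ Eᵢ gᵢe^(−Eᵢ/kT) / Z = (0.00442·2.97912 + 0.0538·0.0276904) / 3.00681 = 0.004875 eV.

0.004875 eV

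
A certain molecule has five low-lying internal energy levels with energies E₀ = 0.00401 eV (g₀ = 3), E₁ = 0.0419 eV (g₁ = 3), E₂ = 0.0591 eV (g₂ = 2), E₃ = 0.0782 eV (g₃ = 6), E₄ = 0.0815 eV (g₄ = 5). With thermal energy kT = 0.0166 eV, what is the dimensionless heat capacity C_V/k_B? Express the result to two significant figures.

Eᵢ/kT = 0.2416, 2.524, 3.560, 4.711, 4.910.
Z = Σ gᵢe^(−Eᵢ/kT) = 3·e^(−0.2416) + 3·e^(−2.524) + 2·e^(−3.560) + 6·e^(−4.711) + 5·e^(−4.910) = 2.356 + 0.2404 + 0.05688 + 0.05397 + 0.03686 = 2.744.
⟨E⟩ = 0.01097 eV, ⟨E²⟩ = 0.0004495 eV².
C_V/k_B = (⟨E²⟩ − ⟨E⟩²)/(kT)² = (0.0004495 − 0.0001203)/0.0002756 = 1.2.

1.2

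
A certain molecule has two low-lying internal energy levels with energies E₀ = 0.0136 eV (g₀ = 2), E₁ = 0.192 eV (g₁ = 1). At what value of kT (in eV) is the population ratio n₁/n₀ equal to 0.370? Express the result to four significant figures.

n₁/n₀ = (g₁/g₀) exp[−(E₁−E₀)/kT] = 0.370.
⇒ (E₁−E₀)/kT = ln((1/2)/0.370) = ln(1.35135) = 0.301104.
kT = 0.1784 eV / 0.301104 = 0.5925 eV.

0.5925 eV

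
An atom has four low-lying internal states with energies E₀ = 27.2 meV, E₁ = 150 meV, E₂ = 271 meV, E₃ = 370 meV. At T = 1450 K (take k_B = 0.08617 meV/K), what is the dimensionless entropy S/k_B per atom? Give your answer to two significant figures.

k_BT = 0.08617 × 1450 K = 124.9 meV.
Eᵢ/kT = 0.2178, 1.201, 2.170, 2.962.
Z = Σ e^(−Eᵢ/kT) = e^(−0.2178) + e^(−1.201) + e^(−2.170) + e^(−2.962) = 0.8043 + 0.3009 + 0.1142 + 0.05172 = 1.271.
⟨E⟩ = Σ EᵢPᵢ = 92.13 meV.
S/k_B = ln Z + ⟨E⟩/kT = ln(1.271) + 92.13/124.9 = 0.2398 + 0.7376 = 0.98.

0.98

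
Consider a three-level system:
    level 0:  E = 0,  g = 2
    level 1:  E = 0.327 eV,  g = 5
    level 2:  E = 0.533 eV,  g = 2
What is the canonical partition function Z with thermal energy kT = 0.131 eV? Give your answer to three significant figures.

Z = 2.45

Eᵢ/kT = 0, 2.4962, 4.0687.
Z = Σ gᵢe^(−Eᵢ/kT) = 2·e^(−0) + 5·e^(−2.4962) + 2·e^(−4.0687) = 2.0000 + 0.41199 + 0.034199 = 2.4462.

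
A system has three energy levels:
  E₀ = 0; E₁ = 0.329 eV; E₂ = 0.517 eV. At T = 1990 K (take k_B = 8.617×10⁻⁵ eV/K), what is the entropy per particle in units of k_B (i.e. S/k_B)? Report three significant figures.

k_BT = 8.617×10⁻⁵ × 1990 K = 0.17148 eV.
Eᵢ/kT = 0, 1.9186, 3.0149.
Z = Σ e^(−Eᵢ/kT) = e^(−0) + e^(−1.9186) + e^(−3.0149) = 1.0000 + 0.14681 + 0.049051 = 1.1959.
⟨E⟩ = Σ EᵢPᵢ = 0.061594 eV.
S/k_B = ln Z + ⟨E⟩/kT = ln(1.1959) + 0.061594/0.17148 = 0.17890 + 0.35919 = 0.538.

0.538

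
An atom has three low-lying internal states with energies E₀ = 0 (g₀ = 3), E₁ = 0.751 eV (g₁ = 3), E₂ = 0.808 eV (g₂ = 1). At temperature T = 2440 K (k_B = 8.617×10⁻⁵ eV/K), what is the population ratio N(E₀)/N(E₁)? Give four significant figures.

k_BT = 8.617×10⁻⁵ × 2440 K = 0.210255 eV.
n₀/n₁ = (g₀/g₁) exp[−(E₀−E₁)/kT] = (3/3) × exp(−(-0.751 eV)/(0.210255 eV)) = (3/3) × exp(3.57185) = 35.58.

35.58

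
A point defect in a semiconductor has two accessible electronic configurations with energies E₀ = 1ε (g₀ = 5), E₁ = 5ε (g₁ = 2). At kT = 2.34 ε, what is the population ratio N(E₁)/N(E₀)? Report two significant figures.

n₁/n₀ = (g₁/g₀) exp[−(E₁−E₀)/kT] = (2/5) × exp(−(4ε)/(2.34ε)) = (2/5) × exp(-1.709) = 0.072.

0.072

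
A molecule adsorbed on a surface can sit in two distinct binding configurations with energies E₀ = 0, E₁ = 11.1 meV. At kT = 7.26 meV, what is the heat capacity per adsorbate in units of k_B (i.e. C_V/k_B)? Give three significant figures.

Eᵢ/kT = 0, 1.5289.
Z = Σ e^(−Eᵢ/kT) = e^(−0) + e^(−1.5289) = 1.0000 + 0.21677 = 1.2168.
⟨E⟩ = 1.9774 meV, ⟨E²⟩ = 21.950 meV².
C_V/k_B = (⟨E²⟩ − ⟨E⟩²)/(kT)² = (21.950 − 3.9101)/52.708 = 0.342.

0.342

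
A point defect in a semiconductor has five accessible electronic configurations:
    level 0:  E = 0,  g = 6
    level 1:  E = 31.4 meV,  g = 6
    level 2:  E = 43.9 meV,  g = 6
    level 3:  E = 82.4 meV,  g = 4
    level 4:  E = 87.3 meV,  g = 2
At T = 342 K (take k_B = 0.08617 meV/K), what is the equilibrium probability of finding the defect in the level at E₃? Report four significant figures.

0.02500

k_BT = 0.08617 × 342 K = 29.4701 meV.
Eᵢ/kT = 0, 1.06549, 1.48965, 2.79605, 2.96232.
Z = Σ gᵢe^(−Eᵢ/kT) = 6·e^(−0) + 6·e^(−1.06549) + 6·e^(−1.48965) + 4·e^(−2.79605) + 2·e^(−2.96232) = 6.00000 + 2.06735 + 1.35271 + 0.244203 + 0.103398 = 9.76766.
P₃ = g₃ e^(−E₃/kT) / Z = 0.244203/9.76766 = 0.02500.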